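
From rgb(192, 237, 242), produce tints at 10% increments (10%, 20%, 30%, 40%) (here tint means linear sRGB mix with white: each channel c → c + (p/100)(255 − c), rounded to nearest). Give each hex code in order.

#C6EFF3, #CDF1F5, #D3F2F6, #D9F4F7

10%: (192 + 6.3 = 198.3→198, 237 + 1.8 = 238.8→239, 242 + 1.3 = 243.3→243) → #C6EFF3
20%: (192 + 12.6 = 204.6→205, 237 + 3.6 = 240.6→241, 242 + 2.6 = 244.6→245) → #CDF1F5
30%: (192 + 18.9 = 210.9→211, 237 + 5.4 = 242.4→242, 242 + 3.9 = 245.9→246) → #D3F2F6
40%: (192 + 25.2 = 217.2→217, 237 + 7.2 = 244.2→244, 242 + 5.2 = 247.2→247) → #D9F4F7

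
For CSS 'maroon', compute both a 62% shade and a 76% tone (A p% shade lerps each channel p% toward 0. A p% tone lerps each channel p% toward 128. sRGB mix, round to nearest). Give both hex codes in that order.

#310000, #806161

CSS maroon is rgb(128, 0, 0).
62% shade:
  R: 128 − 79.36 = 48.64 → 49
  G: 0 + 0.62×(0−0) = 0 + 0 = 0 → 0
  B: 0 + 0 = 0 → 0
  → #310000
76% tone:
  R: 128 + 0 = 128 → 128
  G: 0 + 97.28 = 97.28 → 97
  B: 0 + 97.28 = 97.28 → 97
  → #806161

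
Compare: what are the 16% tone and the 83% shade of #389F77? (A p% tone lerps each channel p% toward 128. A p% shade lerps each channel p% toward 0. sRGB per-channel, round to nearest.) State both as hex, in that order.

#449A78, #0A1B14

#389F77 is rgb(56, 159, 119).
16% tone:
  R: 56 + 0.16×(128−56) = 56 + 11.52 = 67.52 → 68
  G: 159 − 4.96 = 154.04 → 154
  B: 119 + 0.16×(128−119) = 119 + 1.44 = 120.44 → 120
  → #449A78
83% shade:
  R: 56 + 0.83×(0−56) = 56 − 46.48 = 9.52 → 10
  G: 159 + 0.83×(0−159) = 159 − 131.97 = 27.03 → 27
  B: 119 + 0.83×(0−119) = 119 − 98.77 = 20.23 → 20
  → #0A1B14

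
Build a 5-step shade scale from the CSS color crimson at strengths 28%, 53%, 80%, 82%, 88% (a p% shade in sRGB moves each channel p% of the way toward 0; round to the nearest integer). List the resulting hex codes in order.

#9E0E2B, #67091C, #2C040C, #28040B, #1A0207

CSS crimson is rgb(220, 20, 60).
28%: (220 − 61.6 = 158.4→158, 20 − 5.6 = 14.4→14, 60 − 16.8 = 43.2→43) → #9E0E2B
53%: (220 − 116.6 = 103.4→103, 20 − 10.6 = 9.4→9, 60 − 31.8 = 28.2→28) → #67091C
80%: (220 − 176 = 44→44, 20 − 16 = 4→4, 60 − 48 = 12→12) → #2C040C
82%: (220 − 180.4 = 39.6→40, 20 − 16.4 = 3.6→4, 60 − 49.2 = 10.8→11) → #28040B
88%: (220 − 193.6 = 26.4→26, 20 − 17.6 = 2.4→2, 60 − 52.8 = 7.2→7) → #1A0207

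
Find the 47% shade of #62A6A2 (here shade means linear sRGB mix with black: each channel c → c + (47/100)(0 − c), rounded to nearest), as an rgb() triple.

rgb(52, 88, 86)

#62A6A2 is rgb(98, 166, 162).
Lerp each channel 47% toward 0:
  R: 98 + 0.47×(0−98) = 98 − 46.06 = 51.94 → 52
  G: 166 + 0.47×(0−166) = 166 − 78.02 = 87.98 → 88
  B: 162 + 0.47×(0−162) = 162 − 76.14 = 85.86 → 86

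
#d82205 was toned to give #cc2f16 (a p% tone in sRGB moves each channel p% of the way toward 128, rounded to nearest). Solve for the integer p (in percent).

14%

#d82205 is rgb(216, 34, 5); #cc2f16 is rgb(204, 47, 22).
On the B channel (widest range): 22 ≈ 5 + (p/100)(128 − 5), so p ≈ 100×(22 − 5)/(128 − 5) = 1700/123 = 13.82.
p = 14 reproduces all three channels after rounding.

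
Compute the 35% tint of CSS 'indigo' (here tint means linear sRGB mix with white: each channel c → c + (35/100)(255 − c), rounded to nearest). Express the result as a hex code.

CSS indigo is rgb(75, 0, 130).
A 35% tint moves each channel 35% toward 255:
  R: 75 + 63 = 138 → 138
  G: 0 + 89.25 = 89.25 → 89
  B: 130 + 43.75 = 173.75 → 174
rgb(138, 89, 174) = #8A59AE.

#8A59AE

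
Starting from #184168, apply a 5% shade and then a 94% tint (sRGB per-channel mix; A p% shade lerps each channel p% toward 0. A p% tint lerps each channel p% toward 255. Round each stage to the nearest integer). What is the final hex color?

#F1F3F6

#184168 is rgb(24, 65, 104).
A 5% shade moves each channel 5% toward 0:
  R: 24 − 1.2 = 22.8 → 23
  G: 65 − 3.25 = 61.75 → 62
  B: 104 − 5.2 = 98.8 → 99
After the shade: rgb(23, 62, 99) = #173E63.
Per channel, c → c + 0.94(255 − c):
  R: 23 + 0.94×(255−23) = 23 + 218.08 = 241.08 → 241
  G: 62 + 0.94×(255−62) = 62 + 181.42 = 243.42 → 243
  B: 99 + 146.64 = 245.64 → 246
rgb(241, 243, 246) = #F1F3F6.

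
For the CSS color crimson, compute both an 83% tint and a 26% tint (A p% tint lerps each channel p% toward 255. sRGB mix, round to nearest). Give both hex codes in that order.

#f9d7de, #e5516f

CSS crimson is rgb(220, 20, 60).
83% tint:
  R: 220 + 0.83×(255−220) = 220 + 29.05 = 249.05 → 249
  G: 20 + 0.83×(255−20) = 20 + 195.05 = 215.05 → 215
  B: 60 + 161.85 = 221.85 → 222
  → #f9d7de
26% tint:
  R: 220 + 9.1 = 229.1 → 229
  G: 20 + 0.26×(255−20) = 20 + 61.1 = 81.1 → 81
  B: 60 + 0.26×(255−60) = 60 + 50.7 = 110.7 → 111
  → #e5516f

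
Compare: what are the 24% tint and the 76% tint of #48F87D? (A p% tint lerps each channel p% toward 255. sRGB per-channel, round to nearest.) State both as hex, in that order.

#74FA9C, #D3FDE0

#48F87D is rgb(72, 248, 125).
24% tint:
  R: 72 + 0.24×(255−72) = 72 + 43.92 = 115.92 → 116
  G: 248 + 0.24×(255−248) = 248 + 1.68 = 249.68 → 250
  B: 125 + 0.24×(255−125) = 125 + 31.2 = 156.2 → 156
  → #74FA9C
76% tint:
  R: 72 + 0.76×(255−72) = 72 + 139.08 = 211.08 → 211
  G: 248 + 0.76×(255−248) = 248 + 5.32 = 253.32 → 253
  B: 125 + 98.8 = 223.8 → 224
  → #D3FDE0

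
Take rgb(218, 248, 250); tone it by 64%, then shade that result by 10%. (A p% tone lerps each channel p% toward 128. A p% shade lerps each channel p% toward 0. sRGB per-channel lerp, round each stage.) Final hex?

#909A9B

Per channel, c → c + 0.64(128 − c):
  R: 218 − 57.6 = 160.4 → 160
  G: 248 + 0.64×(128−248) = 248 − 76.8 = 171.2 → 171
  B: 250 + 0.64×(128−250) = 250 − 78.08 = 171.92 → 172
After the tone: rgb(160, 171, 172) = #A0ABAC.
A 10% shade moves each channel 10% toward 0:
  R: 160 + 0.1×(0−160) = 160 − 16 = 144 → 144
  G: 171 − 17.1 = 153.9 → 154
  B: 172 + 0.1×(0−172) = 172 − 17.2 = 154.8 → 155
rgb(144, 154, 155) = #909A9B.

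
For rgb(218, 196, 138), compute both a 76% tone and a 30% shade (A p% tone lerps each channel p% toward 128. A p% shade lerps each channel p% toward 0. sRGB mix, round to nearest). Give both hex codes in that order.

#969082, #998961

76% tone:
  R: 218 − 68.4 = 149.6 → 150
  G: 196 − 51.68 = 144.32 → 144
  B: 138 − 7.6 = 130.4 → 130
  → #969082
30% shade:
  R: 218 + 0.3×(0−218) = 218 − 65.4 = 152.6 → 153
  G: 196 + 0.3×(0−196) = 196 − 58.8 = 137.2 → 137
  B: 138 − 41.4 = 96.6 → 97
  → #998961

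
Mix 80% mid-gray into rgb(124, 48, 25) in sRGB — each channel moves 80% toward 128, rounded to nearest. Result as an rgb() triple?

rgb(127, 112, 107)

Lerp each channel 80% toward 128:
  R: 124 + 0.8×(128−124) = 124 + 3.2 = 127.2 → 127
  G: 48 + 64 = 112 → 112
  B: 25 + 0.8×(128−25) = 25 + 82.4 = 107.4 → 107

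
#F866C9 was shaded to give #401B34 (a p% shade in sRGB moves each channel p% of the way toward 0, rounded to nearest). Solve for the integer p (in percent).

#F866C9 is rgb(248, 102, 201); #401B34 is rgb(64, 27, 52).
On the R channel (widest range): 64 ≈ 248 + (p/100)(0 − 248), so p ≈ 100×(64 − 248)/(0 − 248) = -18400/-248 = 74.19.
p = 74 reproduces all three channels after rounding.

74%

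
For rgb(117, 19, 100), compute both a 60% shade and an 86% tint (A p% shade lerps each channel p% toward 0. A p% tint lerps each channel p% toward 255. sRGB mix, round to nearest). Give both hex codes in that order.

60% shade:
  R: 117 − 70.2 = 46.8 → 47
  G: 19 − 11.4 = 7.6 → 8
  B: 100 − 60 = 40 → 40
  → #2F0828
86% tint:
  R: 117 + 0.86×(255−117) = 117 + 118.68 = 235.68 → 236
  G: 19 + 202.96 = 221.96 → 222
  B: 100 + 0.86×(255−100) = 100 + 133.3 = 233.3 → 233
  → #ECDEE9

#2F0828, #ECDEE9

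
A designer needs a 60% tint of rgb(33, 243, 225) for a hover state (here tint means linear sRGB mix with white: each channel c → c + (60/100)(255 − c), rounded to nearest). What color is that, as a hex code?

A 60% tint moves each channel 60% toward 255:
  R: 33 + 0.6×(255−33) = 33 + 133.2 = 166.2 → 166
  G: 243 + 0.6×(255−243) = 243 + 7.2 = 250.2 → 250
  B: 225 + 18 = 243 → 243
rgb(166, 250, 243) = #A6FAF3.

#A6FAF3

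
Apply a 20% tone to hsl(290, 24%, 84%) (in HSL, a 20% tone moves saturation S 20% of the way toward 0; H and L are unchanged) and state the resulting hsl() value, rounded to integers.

S moves 20% from 24 toward 0: 24 − 4.8 = 19.2 → 19.
H and L are unchanged.

hsl(290, 19%, 84%)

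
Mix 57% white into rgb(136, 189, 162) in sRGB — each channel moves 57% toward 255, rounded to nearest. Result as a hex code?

A 57% tint moves each channel 57% toward 255:
  R: 136 + 0.57×(255−136) = 136 + 67.83 = 203.83 → 204
  G: 189 + 37.62 = 226.62 → 227
  B: 162 + 0.57×(255−162) = 162 + 53.01 = 215.01 → 215
rgb(204, 227, 215) = #CCE3D7.

#CCE3D7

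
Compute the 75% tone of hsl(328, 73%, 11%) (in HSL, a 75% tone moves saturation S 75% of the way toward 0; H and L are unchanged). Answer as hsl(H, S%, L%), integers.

S moves 75% from 73 toward 0: 73 − 54.75 = 18.25 → 18.
H and L are unchanged.

hsl(328, 18%, 11%)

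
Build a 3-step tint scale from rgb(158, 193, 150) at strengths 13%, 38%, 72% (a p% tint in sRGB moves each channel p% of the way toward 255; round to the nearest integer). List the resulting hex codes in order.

#ABC9A4, #C3D9BE, #E4EEE2

13%: (158 + 12.61 = 170.61→171, 193 + 8.06 = 201.06→201, 150 + 13.65 = 163.65→164) → #ABC9A4
38%: (158 + 36.86 = 194.86→195, 193 + 23.56 = 216.56→217, 150 + 39.9 = 189.9→190) → #C3D9BE
72%: (158 + 69.84 = 227.84→228, 193 + 44.64 = 237.64→238, 150 + 75.6 = 225.6→226) → #E4EEE2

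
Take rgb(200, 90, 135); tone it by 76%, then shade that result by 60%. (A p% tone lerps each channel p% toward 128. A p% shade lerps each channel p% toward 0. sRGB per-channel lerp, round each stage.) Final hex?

#3A3034

A 76% tone moves each channel 76% toward 128:
  R: 200 + 0.76×(128−200) = 200 − 54.72 = 145.28 → 145
  G: 90 + 28.88 = 118.88 → 119
  B: 135 + 0.76×(128−135) = 135 − 5.32 = 129.68 → 130
After the tone: rgb(145, 119, 130) = #917782.
Lerp each channel 60% toward 0:
  R: 145 − 87 = 58 → 58
  G: 119 + 0.6×(0−119) = 119 − 71.4 = 47.6 → 48
  B: 130 + 0.6×(0−130) = 130 − 78 = 52 → 52
rgb(58, 48, 52) = #3A3034.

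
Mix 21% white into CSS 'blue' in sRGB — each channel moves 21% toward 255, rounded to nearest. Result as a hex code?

#3636ff

CSS blue is rgb(0, 0, 255).
A 21% tint moves each channel 21% toward 255:
  R: 0 + 0.21×(255−0) = 0 + 53.55 = 53.55 → 54
  G: 0 + 0.21×(255−0) = 0 + 53.55 = 53.55 → 54
  B: 255 + 0 = 255 → 255
rgb(54, 54, 255) = #3636ff.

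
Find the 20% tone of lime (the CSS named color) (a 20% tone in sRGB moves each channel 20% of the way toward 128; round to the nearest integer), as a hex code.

#1ae61a

CSS lime is rgb(0, 255, 0).
A 20% tone moves each channel 20% toward 128:
  R: 0 + 0.2×(128−0) = 0 + 25.6 = 25.6 → 26
  G: 255 + 0.2×(128−255) = 255 − 25.4 = 229.6 → 230
  B: 0 + 25.6 = 25.6 → 26
rgb(26, 230, 26) = #1ae61a.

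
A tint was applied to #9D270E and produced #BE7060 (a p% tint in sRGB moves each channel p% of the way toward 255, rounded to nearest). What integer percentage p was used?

#9D270E is rgb(157, 39, 14); #BE7060 is rgb(190, 112, 96).
On the B channel (widest range): 96 ≈ 14 + (p/100)(255 − 14), so p ≈ 100×(96 − 14)/(255 − 14) = 8200/241 = 34.02.
p = 34 reproduces all three channels after rounding.

34%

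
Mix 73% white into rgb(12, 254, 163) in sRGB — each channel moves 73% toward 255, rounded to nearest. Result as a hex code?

Lerp each channel 73% toward 255:
  R: 12 + 177.39 = 189.39 → 189
  G: 254 + 0.73×(255−254) = 254 + 0.73 = 254.73 → 255
  B: 163 + 0.73×(255−163) = 163 + 67.16 = 230.16 → 230
rgb(189, 255, 230) = #bdffe6.

#bdffe6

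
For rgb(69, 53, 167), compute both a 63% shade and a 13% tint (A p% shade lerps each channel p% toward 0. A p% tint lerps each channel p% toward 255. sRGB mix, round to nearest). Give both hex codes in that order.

63% shade:
  R: 69 + 0.63×(0−69) = 69 − 43.47 = 25.53 → 26
  G: 53 − 33.39 = 19.61 → 20
  B: 167 + 0.63×(0−167) = 167 − 105.21 = 61.79 → 62
  → #1A143E
13% tint:
  R: 69 + 0.13×(255−69) = 69 + 24.18 = 93.18 → 93
  G: 53 + 26.26 = 79.26 → 79
  B: 167 + 0.13×(255−167) = 167 + 11.44 = 178.44 → 178
  → #5D4FB2

#1A143E, #5D4FB2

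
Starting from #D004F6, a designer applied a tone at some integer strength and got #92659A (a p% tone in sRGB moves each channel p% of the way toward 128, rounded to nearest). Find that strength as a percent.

78%

#D004F6 is rgb(208, 4, 246); #92659A is rgb(146, 101, 154).
On the G channel (widest range): 101 ≈ 4 + (p/100)(128 − 4), so p ≈ 100×(101 − 4)/(128 − 4) = 9700/124 = 78.23.
p = 78 reproduces all three channels after rounding.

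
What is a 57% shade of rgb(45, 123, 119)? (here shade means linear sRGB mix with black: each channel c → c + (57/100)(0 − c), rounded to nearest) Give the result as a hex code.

#133533

A 57% shade moves each channel 57% toward 0:
  R: 45 + 0.57×(0−45) = 45 − 25.65 = 19.35 → 19
  G: 123 + 0.57×(0−123) = 123 − 70.11 = 52.89 → 53
  B: 119 + 0.57×(0−119) = 119 − 67.83 = 51.17 → 51
rgb(19, 53, 51) = #133533.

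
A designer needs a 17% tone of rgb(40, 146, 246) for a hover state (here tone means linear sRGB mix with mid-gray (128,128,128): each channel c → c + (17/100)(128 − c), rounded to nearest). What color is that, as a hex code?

A 17% tone moves each channel 17% toward 128:
  R: 40 + 14.96 = 54.96 → 55
  G: 146 − 3.06 = 142.94 → 143
  B: 246 + 0.17×(128−246) = 246 − 20.06 = 225.94 → 226
rgb(55, 143, 226) = #378FE2.

#378FE2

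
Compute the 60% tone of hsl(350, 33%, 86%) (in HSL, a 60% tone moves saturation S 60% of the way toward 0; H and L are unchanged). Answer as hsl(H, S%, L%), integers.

hsl(350, 13%, 86%)

S moves 60% from 33 toward 0: 33 − 19.8 = 13.2 → 13.
H and L are unchanged.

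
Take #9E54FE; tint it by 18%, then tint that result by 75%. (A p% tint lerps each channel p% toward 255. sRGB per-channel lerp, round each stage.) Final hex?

#9E54FE is rgb(158, 84, 254).
Lerp each channel 18% toward 255:
  R: 158 + 0.18×(255−158) = 158 + 17.46 = 175.46 → 175
  G: 84 + 0.18×(255−84) = 84 + 30.78 = 114.78 → 115
  B: 254 + 0.18 = 254.18 → 254
After the tint: rgb(175, 115, 254) = #AF73FE.
Per channel, c → c + 0.75(255 − c):
  R: 175 + 0.75×(255−175) = 175 + 60 = 235 → 235
  G: 115 + 0.75×(255−115) = 115 + 105 = 220 → 220
  B: 254 + 0.75 = 254.75 → 255
rgb(235, 220, 255) = #EBDCFF.

#EBDCFF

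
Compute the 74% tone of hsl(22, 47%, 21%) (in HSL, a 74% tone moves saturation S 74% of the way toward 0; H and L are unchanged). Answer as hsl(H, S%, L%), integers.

hsl(22, 12%, 21%)

S moves 74% from 47 toward 0: 47 − 34.78 = 12.22 → 12.
H and L are unchanged.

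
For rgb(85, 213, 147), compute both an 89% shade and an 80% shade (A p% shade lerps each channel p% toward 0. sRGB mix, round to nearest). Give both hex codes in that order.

#091710, #112B1D

89% shade:
  R: 85 + 0.89×(0−85) = 85 − 75.65 = 9.35 → 9
  G: 213 − 189.57 = 23.43 → 23
  B: 147 + 0.89×(0−147) = 147 − 130.83 = 16.17 → 16
  → #091710
80% shade:
  R: 85 + 0.8×(0−85) = 85 − 68 = 17 → 17
  G: 213 + 0.8×(0−213) = 213 − 170.4 = 42.6 → 43
  B: 147 + 0.8×(0−147) = 147 − 117.6 = 29.4 → 29
  → #112B1D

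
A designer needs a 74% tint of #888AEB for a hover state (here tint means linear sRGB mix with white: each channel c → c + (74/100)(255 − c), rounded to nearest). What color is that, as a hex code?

#888AEB is rgb(136, 138, 235).
A 74% tint moves each channel 74% toward 255:
  R: 136 + 0.74×(255−136) = 136 + 88.06 = 224.06 → 224
  G: 138 + 86.58 = 224.58 → 225
  B: 235 + 0.74×(255−235) = 235 + 14.8 = 249.8 → 250
rgb(224, 225, 250) = #E0E1FA.

#E0E1FA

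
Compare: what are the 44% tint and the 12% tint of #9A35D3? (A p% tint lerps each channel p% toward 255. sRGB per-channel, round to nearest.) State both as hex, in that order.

#C68EE6, #A64DD8

#9A35D3 is rgb(154, 53, 211).
44% tint:
  R: 154 + 0.44×(255−154) = 154 + 44.44 = 198.44 → 198
  G: 53 + 88.88 = 141.88 → 142
  B: 211 + 0.44×(255−211) = 211 + 19.36 = 230.36 → 230
  → #C68EE6
12% tint:
  R: 154 + 0.12×(255−154) = 154 + 12.12 = 166.12 → 166
  G: 53 + 0.12×(255−53) = 53 + 24.24 = 77.24 → 77
  B: 211 + 0.12×(255−211) = 211 + 5.28 = 216.28 → 216
  → #A64DD8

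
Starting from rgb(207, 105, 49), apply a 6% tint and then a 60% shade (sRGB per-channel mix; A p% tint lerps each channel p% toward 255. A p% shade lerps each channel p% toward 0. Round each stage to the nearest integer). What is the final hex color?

#542E18

Per channel, c → c + 0.06(255 − c):
  R: 207 + 0.06×(255−207) = 207 + 2.88 = 209.88 → 210
  G: 105 + 0.06×(255−105) = 105 + 9 = 114 → 114
  B: 49 + 12.36 = 61.36 → 61
After the tint: rgb(210, 114, 61) = #D2723D.
A 60% shade moves each channel 60% toward 0:
  R: 210 − 126 = 84 → 84
  G: 114 − 68.4 = 45.6 → 46
  B: 61 + 0.6×(0−61) = 61 − 36.6 = 24.4 → 24
rgb(84, 46, 24) = #542E18.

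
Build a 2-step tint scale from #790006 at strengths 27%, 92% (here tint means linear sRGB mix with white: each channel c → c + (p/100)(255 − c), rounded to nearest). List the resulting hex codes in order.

#9D4549, #F4EBEB

#790006 is rgb(121, 0, 6).
27%: (121 + 36.18 = 157.18→157, 0 + 68.85 = 68.85→69, 6 + 67.23 = 73.23→73) → #9D4549
92%: (121 + 123.28 = 244.28→244, 0 + 234.6 = 234.6→235, 6 + 229.08 = 235.08→235) → #F4EBEB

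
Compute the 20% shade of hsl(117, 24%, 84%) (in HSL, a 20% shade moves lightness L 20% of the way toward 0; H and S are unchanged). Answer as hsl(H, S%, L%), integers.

hsl(117, 24%, 67%)

L moves 20% from 84 toward 0: 84 − 16.8 = 67.2 → 67.
H and S are unchanged.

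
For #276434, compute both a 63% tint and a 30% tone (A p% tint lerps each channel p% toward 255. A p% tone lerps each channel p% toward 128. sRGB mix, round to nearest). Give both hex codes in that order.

#276434 is rgb(39, 100, 52).
63% tint:
  R: 39 + 0.63×(255−39) = 39 + 136.08 = 175.08 → 175
  G: 100 + 0.63×(255−100) = 100 + 97.65 = 197.65 → 198
  B: 52 + 127.89 = 179.89 → 180
  → #afc6b4
30% tone:
  R: 39 + 26.7 = 65.7 → 66
  G: 100 + 0.3×(128−100) = 100 + 8.4 = 108.4 → 108
  B: 52 + 22.8 = 74.8 → 75
  → #426c4b

#afc6b4, #426c4b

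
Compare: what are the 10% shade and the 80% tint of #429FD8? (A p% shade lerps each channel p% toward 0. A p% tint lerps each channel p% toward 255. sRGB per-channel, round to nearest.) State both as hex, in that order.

#3B8FC2, #D9ECF7

#429FD8 is rgb(66, 159, 216).
10% shade:
  R: 66 − 6.6 = 59.4 → 59
  G: 159 + 0.1×(0−159) = 159 − 15.9 = 143.1 → 143
  B: 216 + 0.1×(0−216) = 216 − 21.6 = 194.4 → 194
  → #3B8FC2
80% tint:
  R: 66 + 0.8×(255−66) = 66 + 151.2 = 217.2 → 217
  G: 159 + 0.8×(255−159) = 159 + 76.8 = 235.8 → 236
  B: 216 + 0.8×(255−216) = 216 + 31.2 = 247.2 → 247
  → #D9ECF7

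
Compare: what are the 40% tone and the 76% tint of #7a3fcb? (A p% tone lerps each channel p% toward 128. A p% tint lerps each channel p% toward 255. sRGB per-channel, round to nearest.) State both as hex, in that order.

#7a3fcb is rgb(122, 63, 203).
40% tone:
  R: 122 + 0.4×(128−122) = 122 + 2.4 = 124.4 → 124
  G: 63 + 26 = 89 → 89
  B: 203 − 30 = 173 → 173
  → #7c59ad
76% tint:
  R: 122 + 0.76×(255−122) = 122 + 101.08 = 223.08 → 223
  G: 63 + 0.76×(255−63) = 63 + 145.92 = 208.92 → 209
  B: 203 + 0.76×(255−203) = 203 + 39.52 = 242.52 → 243
  → #dfd1f3

#7c59ad, #dfd1f3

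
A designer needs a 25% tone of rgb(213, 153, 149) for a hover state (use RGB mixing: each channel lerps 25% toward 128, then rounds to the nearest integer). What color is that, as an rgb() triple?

Per channel, c → c + 0.25(128 − c):
  R: 213 + 0.25×(128−213) = 213 − 21.25 = 191.75 → 192
  G: 153 + 0.25×(128−153) = 153 − 6.25 = 146.75 → 147
  B: 149 + 0.25×(128−149) = 149 − 5.25 = 143.75 → 144

rgb(192, 147, 144)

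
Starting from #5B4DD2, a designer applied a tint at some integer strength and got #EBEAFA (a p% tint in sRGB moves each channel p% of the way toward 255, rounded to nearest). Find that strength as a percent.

88%

#5B4DD2 is rgb(91, 77, 210); #EBEAFA is rgb(235, 234, 250).
On the G channel (widest range): 234 ≈ 77 + (p/100)(255 − 77), so p ≈ 100×(234 − 77)/(255 − 77) = 15700/178 = 88.20.
p = 88 reproduces all three channels after rounding.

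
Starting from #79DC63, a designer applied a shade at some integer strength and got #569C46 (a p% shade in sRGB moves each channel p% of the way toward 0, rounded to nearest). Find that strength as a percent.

29%

#79DC63 is rgb(121, 220, 99); #569C46 is rgb(86, 156, 70).
On the G channel (widest range): 156 ≈ 220 + (p/100)(0 − 220), so p ≈ 100×(156 − 220)/(0 − 220) = -6400/-220 = 29.09.
p = 29 reproduces all three channels after rounding.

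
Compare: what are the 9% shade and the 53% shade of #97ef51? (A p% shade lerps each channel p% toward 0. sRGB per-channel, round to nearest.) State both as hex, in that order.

#89d94a, #477026

#97ef51 is rgb(151, 239, 81).
9% shade:
  R: 151 + 0.09×(0−151) = 151 − 13.59 = 137.41 → 137
  G: 239 + 0.09×(0−239) = 239 − 21.51 = 217.49 → 217
  B: 81 − 7.29 = 73.71 → 74
  → #89d94a
53% shade:
  R: 151 + 0.53×(0−151) = 151 − 80.03 = 70.97 → 71
  G: 239 + 0.53×(0−239) = 239 − 126.67 = 112.33 → 112
  B: 81 − 42.93 = 38.07 → 38
  → #477026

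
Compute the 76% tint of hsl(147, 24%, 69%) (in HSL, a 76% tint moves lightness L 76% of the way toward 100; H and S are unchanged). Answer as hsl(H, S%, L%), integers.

L moves 76% from 69 toward 100: 69 + 23.56 = 92.56 → 93.
H and S are unchanged.

hsl(147, 24%, 93%)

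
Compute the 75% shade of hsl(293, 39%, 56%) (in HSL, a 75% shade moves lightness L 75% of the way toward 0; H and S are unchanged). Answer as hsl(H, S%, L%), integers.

hsl(293, 39%, 14%)

L moves 75% from 56 toward 0: 56 − 42 = 14 → 14.
H and S are unchanged.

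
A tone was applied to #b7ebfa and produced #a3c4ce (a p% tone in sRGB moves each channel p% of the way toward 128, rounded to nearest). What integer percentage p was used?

#b7ebfa is rgb(183, 235, 250); #a3c4ce is rgb(163, 196, 206).
On the B channel (widest range): 206 ≈ 250 + (p/100)(128 − 250), so p ≈ 100×(206 − 250)/(128 − 250) = -4400/-122 = 36.07.
p = 36 reproduces all three channels after rounding.

36%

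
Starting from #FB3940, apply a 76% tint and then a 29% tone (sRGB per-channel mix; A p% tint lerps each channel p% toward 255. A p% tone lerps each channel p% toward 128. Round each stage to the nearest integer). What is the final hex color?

#D9B8BA

#FB3940 is rgb(251, 57, 64).
A 76% tint moves each channel 76% toward 255:
  R: 251 + 0.76×(255−251) = 251 + 3.04 = 254.04 → 254
  G: 57 + 150.48 = 207.48 → 207
  B: 64 + 0.76×(255−64) = 64 + 145.16 = 209.16 → 209
After the tint: rgb(254, 207, 209) = #FECFD1.
Lerp each channel 29% toward 128:
  R: 254 + 0.29×(128−254) = 254 − 36.54 = 217.46 → 217
  G: 207 − 22.91 = 184.09 → 184
  B: 209 + 0.29×(128−209) = 209 − 23.49 = 185.51 → 186
rgb(217, 184, 186) = #D9B8BA.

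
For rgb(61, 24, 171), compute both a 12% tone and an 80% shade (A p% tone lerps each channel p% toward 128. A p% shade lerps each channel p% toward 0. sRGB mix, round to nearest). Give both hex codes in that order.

12% tone:
  R: 61 + 0.12×(128−61) = 61 + 8.04 = 69.04 → 69
  G: 24 + 0.12×(128−24) = 24 + 12.48 = 36.48 → 36
  B: 171 − 5.16 = 165.84 → 166
  → #4524A6
80% shade:
  R: 61 + 0.8×(0−61) = 61 − 48.8 = 12.2 → 12
  G: 24 + 0.8×(0−24) = 24 − 19.2 = 4.8 → 5
  B: 171 + 0.8×(0−171) = 171 − 136.8 = 34.2 → 34
  → #0C0522

#4524A6, #0C0522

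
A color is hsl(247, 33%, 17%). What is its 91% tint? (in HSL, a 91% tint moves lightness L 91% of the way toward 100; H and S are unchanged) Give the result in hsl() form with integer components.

hsl(247, 33%, 93%)

L moves 91% from 17 toward 100: 17 + 75.53 = 92.53 → 93.
H and S are unchanged.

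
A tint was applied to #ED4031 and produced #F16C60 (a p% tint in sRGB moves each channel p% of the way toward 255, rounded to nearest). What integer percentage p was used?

#ED4031 is rgb(237, 64, 49); #F16C60 is rgb(241, 108, 96).
On the B channel (widest range): 96 ≈ 49 + (p/100)(255 − 49), so p ≈ 100×(96 − 49)/(255 − 49) = 4700/206 = 22.82.
p = 23 reproduces all three channels after rounding.

23%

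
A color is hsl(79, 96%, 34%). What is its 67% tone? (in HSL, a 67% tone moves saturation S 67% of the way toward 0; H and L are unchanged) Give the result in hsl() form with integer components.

hsl(79, 32%, 34%)

S moves 67% from 96 toward 0: 96 − 64.32 = 31.68 → 32.
H and L are unchanged.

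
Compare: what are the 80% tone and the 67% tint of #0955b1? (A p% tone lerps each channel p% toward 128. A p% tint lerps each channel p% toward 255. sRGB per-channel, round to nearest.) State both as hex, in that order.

#68778a, #aec7e5

#0955b1 is rgb(9, 85, 177).
80% tone:
  R: 9 + 95.2 = 104.2 → 104
  G: 85 + 0.8×(128−85) = 85 + 34.4 = 119.4 → 119
  B: 177 − 39.2 = 137.8 → 138
  → #68778a
67% tint:
  R: 9 + 164.82 = 173.82 → 174
  G: 85 + 113.9 = 198.9 → 199
  B: 177 + 52.26 = 229.26 → 229
  → #aec7e5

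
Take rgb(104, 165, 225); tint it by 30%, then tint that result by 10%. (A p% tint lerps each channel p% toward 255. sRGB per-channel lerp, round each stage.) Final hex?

#A0C6EC

Lerp each channel 30% toward 255:
  R: 104 + 0.3×(255−104) = 104 + 45.3 = 149.3 → 149
  G: 165 + 27 = 192 → 192
  B: 225 + 0.3×(255−225) = 225 + 9 = 234 → 234
After the tint: rgb(149, 192, 234) = #95C0EA.
Lerp each channel 10% toward 255:
  R: 149 + 10.6 = 159.6 → 160
  G: 192 + 0.1×(255−192) = 192 + 6.3 = 198.3 → 198
  B: 234 + 0.1×(255−234) = 234 + 2.1 = 236.1 → 236
rgb(160, 198, 236) = #A0C6EC.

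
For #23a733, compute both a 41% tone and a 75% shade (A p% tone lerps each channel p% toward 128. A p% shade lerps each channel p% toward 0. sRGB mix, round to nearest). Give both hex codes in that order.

#23a733 is rgb(35, 167, 51).
41% tone:
  R: 35 + 38.13 = 73.13 → 73
  G: 167 + 0.41×(128−167) = 167 − 15.99 = 151.01 → 151
  B: 51 + 0.41×(128−51) = 51 + 31.57 = 82.57 → 83
  → #499753
75% shade:
  R: 35 + 0.75×(0−35) = 35 − 26.25 = 8.75 → 9
  G: 167 + 0.75×(0−167) = 167 − 125.25 = 41.75 → 42
  B: 51 − 38.25 = 12.75 → 13
  → #092a0d

#499753, #092a0d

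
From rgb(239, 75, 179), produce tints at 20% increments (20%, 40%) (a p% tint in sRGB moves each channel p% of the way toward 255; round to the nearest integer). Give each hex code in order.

20%: (239 + 3.2 = 242.2→242, 75 + 36 = 111→111, 179 + 15.2 = 194.2→194) → #f26fc2
40%: (239 + 6.4 = 245.4→245, 75 + 72 = 147→147, 179 + 30.4 = 209.4→209) → #f593d1

#f26fc2, #f593d1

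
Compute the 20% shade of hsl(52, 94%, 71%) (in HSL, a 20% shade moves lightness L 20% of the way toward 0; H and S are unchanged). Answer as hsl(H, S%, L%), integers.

hsl(52, 94%, 57%)

L moves 20% from 71 toward 0: 71 − 14.2 = 56.8 → 57.
H and S are unchanged.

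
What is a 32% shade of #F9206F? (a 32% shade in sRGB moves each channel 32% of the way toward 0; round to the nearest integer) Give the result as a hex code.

#F9206F is rgb(249, 32, 111).
Lerp each channel 32% toward 0:
  R: 249 + 0.32×(0−249) = 249 − 79.68 = 169.32 → 169
  G: 32 + 0.32×(0−32) = 32 − 10.24 = 21.76 → 22
  B: 111 − 35.52 = 75.48 → 75
rgb(169, 22, 75) = #A9164B.

#A9164B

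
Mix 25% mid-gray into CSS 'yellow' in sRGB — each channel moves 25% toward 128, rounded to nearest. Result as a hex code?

#DFDF20

CSS yellow is rgb(255, 255, 0).
Per channel, c → c + 0.25(128 − c):
  R: 255 − 31.75 = 223.25 → 223
  G: 255 + 0.25×(128−255) = 255 − 31.75 = 223.25 → 223
  B: 0 + 0.25×(128−0) = 0 + 32 = 32 → 32
rgb(223, 223, 32) = #DFDF20.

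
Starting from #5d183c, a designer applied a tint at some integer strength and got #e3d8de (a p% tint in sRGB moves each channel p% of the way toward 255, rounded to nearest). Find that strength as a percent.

83%

#5d183c is rgb(93, 24, 60); #e3d8de is rgb(227, 216, 222).
On the G channel (widest range): 216 ≈ 24 + (p/100)(255 − 24), so p ≈ 100×(216 − 24)/(255 − 24) = 19200/231 = 83.12.
p = 83 reproduces all three channels after rounding.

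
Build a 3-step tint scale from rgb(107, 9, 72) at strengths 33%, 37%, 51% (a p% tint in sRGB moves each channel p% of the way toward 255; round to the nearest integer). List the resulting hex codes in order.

#9C5A84, #A2648C, #B686A5

33%: (107 + 48.84 = 155.84→156, 9 + 81.18 = 90.18→90, 72 + 60.39 = 132.39→132) → #9C5A84
37%: (107 + 54.76 = 161.76→162, 9 + 91.02 = 100.02→100, 72 + 67.71 = 139.71→140) → #A2648C
51%: (107 + 75.48 = 182.48→182, 9 + 125.46 = 134.46→134, 72 + 93.33 = 165.33→165) → #B686A5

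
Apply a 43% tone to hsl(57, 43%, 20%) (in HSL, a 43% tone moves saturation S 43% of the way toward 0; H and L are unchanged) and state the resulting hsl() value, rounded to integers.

S moves 43% from 43 toward 0: 43 − 18.49 = 24.51 → 25.
H and L are unchanged.

hsl(57, 25%, 20%)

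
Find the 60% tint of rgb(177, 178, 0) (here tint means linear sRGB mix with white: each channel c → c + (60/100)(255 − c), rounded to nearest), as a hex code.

#E0E099

A 60% tint moves each channel 60% toward 255:
  R: 177 + 0.6×(255−177) = 177 + 46.8 = 223.8 → 224
  G: 178 + 0.6×(255−178) = 178 + 46.2 = 224.2 → 224
  B: 0 + 0.6×(255−0) = 0 + 153 = 153 → 153
rgb(224, 224, 153) = #E0E099.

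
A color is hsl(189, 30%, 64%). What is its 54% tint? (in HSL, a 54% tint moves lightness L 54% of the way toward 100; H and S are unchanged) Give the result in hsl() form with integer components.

L moves 54% from 64 toward 100: 64 + 19.44 = 83.44 → 83.
H and S are unchanged.

hsl(189, 30%, 83%)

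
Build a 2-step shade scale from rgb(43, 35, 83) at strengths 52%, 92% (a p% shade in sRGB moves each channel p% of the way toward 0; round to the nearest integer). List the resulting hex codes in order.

52%: (43 − 22.36 = 20.64→21, 35 − 18.2 = 16.8→17, 83 − 43.16 = 39.84→40) → #151128
92%: (43 − 39.56 = 3.44→3, 35 − 32.2 = 2.8→3, 83 − 76.36 = 6.64→7) → #030307

#151128, #030307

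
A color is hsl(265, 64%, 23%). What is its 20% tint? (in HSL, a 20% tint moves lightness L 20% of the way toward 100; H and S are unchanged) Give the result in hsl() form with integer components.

hsl(265, 64%, 38%)

L moves 20% from 23 toward 100: 23 + 15.4 = 38.4 → 38.
H and S are unchanged.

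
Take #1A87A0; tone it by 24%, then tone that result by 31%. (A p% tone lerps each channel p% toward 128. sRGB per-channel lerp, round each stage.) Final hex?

#4A8391

#1A87A0 is rgb(26, 135, 160).
A 24% tone moves each channel 24% toward 128:
  R: 26 + 24.48 = 50.48 → 50
  G: 135 + 0.24×(128−135) = 135 − 1.68 = 133.32 → 133
  B: 160 − 7.68 = 152.32 → 152
After the tone: rgb(50, 133, 152) = #328598.
A 31% tone moves each channel 31% toward 128:
  R: 50 + 24.18 = 74.18 → 74
  G: 133 + 0.31×(128−133) = 133 − 1.55 = 131.45 → 131
  B: 152 + 0.31×(128−152) = 152 − 7.44 = 144.56 → 145
rgb(74, 131, 145) = #4A8391.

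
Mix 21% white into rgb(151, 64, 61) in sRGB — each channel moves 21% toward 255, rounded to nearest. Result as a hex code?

#ad6866

Lerp each channel 21% toward 255:
  R: 151 + 0.21×(255−151) = 151 + 21.84 = 172.84 → 173
  G: 64 + 0.21×(255−64) = 64 + 40.11 = 104.11 → 104
  B: 61 + 0.21×(255−61) = 61 + 40.74 = 101.74 → 102
rgb(173, 104, 102) = #ad6866.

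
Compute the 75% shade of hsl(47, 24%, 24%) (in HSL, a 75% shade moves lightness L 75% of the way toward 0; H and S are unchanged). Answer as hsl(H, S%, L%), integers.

hsl(47, 24%, 6%)

L moves 75% from 24 toward 0: 24 − 18 = 6 → 6.
H and S are unchanged.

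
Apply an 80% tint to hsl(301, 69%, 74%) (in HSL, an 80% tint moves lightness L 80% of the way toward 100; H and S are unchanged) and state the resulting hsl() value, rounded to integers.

L moves 80% from 74 toward 100: 74 + 20.8 = 94.8 → 95.
H and S are unchanged.

hsl(301, 69%, 95%)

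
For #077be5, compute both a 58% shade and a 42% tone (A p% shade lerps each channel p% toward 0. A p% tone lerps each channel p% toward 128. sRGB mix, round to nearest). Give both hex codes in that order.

#077be5 is rgb(7, 123, 229).
58% shade:
  R: 7 + 0.58×(0−7) = 7 − 4.06 = 2.94 → 3
  G: 123 + 0.58×(0−123) = 123 − 71.34 = 51.66 → 52
  B: 229 + 0.58×(0−229) = 229 − 132.82 = 96.18 → 96
  → #033460
42% tone:
  R: 7 + 0.42×(128−7) = 7 + 50.82 = 57.82 → 58
  G: 123 + 0.42×(128−123) = 123 + 2.1 = 125.1 → 125
  B: 229 + 0.42×(128−229) = 229 − 42.42 = 186.58 → 187
  → #3a7dbb

#033460, #3a7dbb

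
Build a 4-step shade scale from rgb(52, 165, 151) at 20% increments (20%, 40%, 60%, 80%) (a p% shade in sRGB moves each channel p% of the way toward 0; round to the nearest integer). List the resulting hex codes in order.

20%: (52 − 10.4 = 41.6→42, 165 − 33 = 132→132, 151 − 30.2 = 120.8→121) → #2a8479
40%: (52 − 20.8 = 31.2→31, 165 − 66 = 99→99, 151 − 60.4 = 90.6→91) → #1f635b
60%: (52 − 31.2 = 20.8→21, 165 − 99 = 66→66, 151 − 90.6 = 60.4→60) → #15423c
80%: (52 − 41.6 = 10.4→10, 165 − 132 = 33→33, 151 − 120.8 = 30.2→30) → #0a211e

#2a8479, #1f635b, #15423c, #0a211e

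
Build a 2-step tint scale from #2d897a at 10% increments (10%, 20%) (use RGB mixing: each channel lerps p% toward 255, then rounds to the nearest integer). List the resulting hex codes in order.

#429587, #57a195

#2d897a is rgb(45, 137, 122).
10%: (45 + 21 = 66→66, 137 + 11.8 = 148.8→149, 122 + 13.3 = 135.3→135) → #429587
20%: (45 + 42 = 87→87, 137 + 23.6 = 160.6→161, 122 + 26.6 = 148.6→149) → #57a195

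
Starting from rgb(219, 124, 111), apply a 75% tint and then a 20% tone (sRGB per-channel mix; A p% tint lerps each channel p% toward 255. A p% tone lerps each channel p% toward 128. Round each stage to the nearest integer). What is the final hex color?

A 75% tint moves each channel 75% toward 255:
  R: 219 + 0.75×(255−219) = 219 + 27 = 246 → 246
  G: 124 + 0.75×(255−124) = 124 + 98.25 = 222.25 → 222
  B: 111 + 0.75×(255−111) = 111 + 108 = 219 → 219
After the tint: rgb(246, 222, 219) = #F6DEDB.
A 20% tone moves each channel 20% toward 128:
  R: 246 + 0.2×(128−246) = 246 − 23.6 = 222.4 → 222
  G: 222 + 0.2×(128−222) = 222 − 18.8 = 203.2 → 203
  B: 219 + 0.2×(128−219) = 219 − 18.2 = 200.8 → 201
rgb(222, 203, 201) = #DECBC9.

#DECBC9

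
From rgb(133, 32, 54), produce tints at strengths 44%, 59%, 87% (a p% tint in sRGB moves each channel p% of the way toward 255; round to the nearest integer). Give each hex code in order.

#bb828e, #cda4ad, #efe2e5

44%: (133 + 53.68 = 186.68→187, 32 + 98.12 = 130.12→130, 54 + 88.44 = 142.44→142) → #bb828e
59%: (133 + 71.98 = 204.98→205, 32 + 131.57 = 163.57→164, 54 + 118.59 = 172.59→173) → #cda4ad
87%: (133 + 106.14 = 239.14→239, 32 + 194.01 = 226.01→226, 54 + 174.87 = 228.87→229) → #efe2e5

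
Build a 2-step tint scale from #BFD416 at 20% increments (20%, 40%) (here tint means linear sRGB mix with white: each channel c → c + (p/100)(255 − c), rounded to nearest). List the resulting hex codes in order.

#BFD416 is rgb(191, 212, 22).
20%: (191 + 12.8 = 203.8→204, 212 + 8.6 = 220.6→221, 22 + 46.6 = 68.6→69) → #CCDD45
40%: (191 + 25.6 = 216.6→217, 212 + 17.2 = 229.2→229, 22 + 93.2 = 115.2→115) → #D9E573

#CCDD45, #D9E573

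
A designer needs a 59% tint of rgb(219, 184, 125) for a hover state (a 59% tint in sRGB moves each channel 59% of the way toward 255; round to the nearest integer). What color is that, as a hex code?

Per channel, c → c + 0.59(255 − c):
  R: 219 + 0.59×(255−219) = 219 + 21.24 = 240.24 → 240
  G: 184 + 0.59×(255−184) = 184 + 41.89 = 225.89 → 226
  B: 125 + 0.59×(255−125) = 125 + 76.7 = 201.7 → 202
rgb(240, 226, 202) = #F0E2CA.

#F0E2CA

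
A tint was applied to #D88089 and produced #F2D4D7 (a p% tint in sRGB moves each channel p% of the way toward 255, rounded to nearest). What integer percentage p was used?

#D88089 is rgb(216, 128, 137); #F2D4D7 is rgb(242, 212, 215).
On the G channel (widest range): 212 ≈ 128 + (p/100)(255 − 128), so p ≈ 100×(212 − 128)/(255 − 128) = 8400/127 = 66.14.
p = 66 reproduces all three channels after rounding.

66%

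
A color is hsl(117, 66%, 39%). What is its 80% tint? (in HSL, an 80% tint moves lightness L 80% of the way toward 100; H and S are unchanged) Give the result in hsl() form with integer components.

hsl(117, 66%, 88%)

L moves 80% from 39 toward 100: 39 + 48.8 = 87.8 → 88.
H and S are unchanged.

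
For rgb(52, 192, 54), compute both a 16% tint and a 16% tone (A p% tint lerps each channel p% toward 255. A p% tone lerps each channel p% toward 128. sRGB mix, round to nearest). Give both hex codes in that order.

#54CA56, #40B642

16% tint:
  R: 52 + 0.16×(255−52) = 52 + 32.48 = 84.48 → 84
  G: 192 + 0.16×(255−192) = 192 + 10.08 = 202.08 → 202
  B: 54 + 0.16×(255−54) = 54 + 32.16 = 86.16 → 86
  → #54CA56
16% tone:
  R: 52 + 12.16 = 64.16 → 64
  G: 192 + 0.16×(128−192) = 192 − 10.24 = 181.76 → 182
  B: 54 + 11.84 = 65.84 → 66
  → #40B642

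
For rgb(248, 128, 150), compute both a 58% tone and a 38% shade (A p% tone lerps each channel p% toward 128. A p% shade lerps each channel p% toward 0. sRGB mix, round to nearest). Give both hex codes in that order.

#b28089, #9a4f5d

58% tone:
  R: 248 + 0.58×(128−248) = 248 − 69.6 = 178.4 → 178
  G: 128 + 0.58×(128−128) = 128 + 0 = 128 → 128
  B: 150 − 12.76 = 137.24 → 137
  → #b28089
38% shade:
  R: 248 + 0.38×(0−248) = 248 − 94.24 = 153.76 → 154
  G: 128 − 48.64 = 79.36 → 79
  B: 150 − 57 = 93 → 93
  → #9a4f5d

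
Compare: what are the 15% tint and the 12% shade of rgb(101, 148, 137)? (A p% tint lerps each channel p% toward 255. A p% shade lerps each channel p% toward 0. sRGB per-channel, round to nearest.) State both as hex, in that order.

#7CA49B, #598279

15% tint:
  R: 101 + 23.1 = 124.1 → 124
  G: 148 + 16.05 = 164.05 → 164
  B: 137 + 17.7 = 154.7 → 155
  → #7CA49B
12% shade:
  R: 101 − 12.12 = 88.88 → 89
  G: 148 − 17.76 = 130.24 → 130
  B: 137 − 16.44 = 120.56 → 121
  → #598279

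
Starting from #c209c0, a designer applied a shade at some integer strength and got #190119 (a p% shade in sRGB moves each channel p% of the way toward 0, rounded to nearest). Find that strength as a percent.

#c209c0 is rgb(194, 9, 192); #190119 is rgb(25, 1, 25).
On the R channel (widest range): 25 ≈ 194 + (p/100)(0 − 194), so p ≈ 100×(25 − 194)/(0 − 194) = -16900/-194 = 87.11.
p = 87 reproduces all three channels after rounding.

87%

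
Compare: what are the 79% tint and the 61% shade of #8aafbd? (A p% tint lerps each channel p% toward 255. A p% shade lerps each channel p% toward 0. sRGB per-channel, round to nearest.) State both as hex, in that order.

#8aafbd is rgb(138, 175, 189).
79% tint:
  R: 138 + 92.43 = 230.43 → 230
  G: 175 + 63.2 = 238.2 → 238
  B: 189 + 52.14 = 241.14 → 241
  → #e6eef1
61% shade:
  R: 138 − 84.18 = 53.82 → 54
  G: 175 − 106.75 = 68.25 → 68
  B: 189 − 115.29 = 73.71 → 74
  → #36444a

#e6eef1, #36444a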